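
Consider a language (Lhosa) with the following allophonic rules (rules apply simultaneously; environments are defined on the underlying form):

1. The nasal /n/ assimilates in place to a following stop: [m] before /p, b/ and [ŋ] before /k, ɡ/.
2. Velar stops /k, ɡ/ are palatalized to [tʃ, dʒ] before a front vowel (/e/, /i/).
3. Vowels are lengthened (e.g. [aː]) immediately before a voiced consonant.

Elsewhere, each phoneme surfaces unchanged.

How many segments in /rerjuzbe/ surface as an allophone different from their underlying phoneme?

Segments that undergo a rule: /e/ → [eː] (rule 3); /u/ → [uː] (rule 3).
All other segments surface unchanged.

2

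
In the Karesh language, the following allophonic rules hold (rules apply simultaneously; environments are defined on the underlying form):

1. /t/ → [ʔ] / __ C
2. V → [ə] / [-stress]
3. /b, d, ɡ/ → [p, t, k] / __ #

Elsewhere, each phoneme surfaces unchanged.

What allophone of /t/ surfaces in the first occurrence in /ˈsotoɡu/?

/t/ (between /o/ and /o/): rule 1 targets it, but not immediately before a consonant → unchanged [t].

[t]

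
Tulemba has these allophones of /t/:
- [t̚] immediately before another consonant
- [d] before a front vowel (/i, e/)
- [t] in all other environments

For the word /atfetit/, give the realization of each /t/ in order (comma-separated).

Occurrence 1 (position 2): immediately before another consonant → [t̚].
Occurrence 2 (position 5): before a front vowel (/i, e/) → [d].
Occurrence 3 (position 7): no conditioning environment matches → elsewhere allophone [t].

[t̚], [d], [t]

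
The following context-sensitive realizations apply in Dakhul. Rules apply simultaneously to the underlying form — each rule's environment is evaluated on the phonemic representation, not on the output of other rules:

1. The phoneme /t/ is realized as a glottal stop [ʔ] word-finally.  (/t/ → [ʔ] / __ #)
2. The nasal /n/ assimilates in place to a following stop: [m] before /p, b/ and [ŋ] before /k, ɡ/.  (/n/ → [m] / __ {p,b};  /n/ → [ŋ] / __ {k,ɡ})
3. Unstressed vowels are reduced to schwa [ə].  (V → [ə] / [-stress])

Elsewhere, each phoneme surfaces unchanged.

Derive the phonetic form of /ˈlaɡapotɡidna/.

[ˈlaɡəpətɡədnə]

/l/ (word-initial): no rule targets it → [l].
/a/ (between /l/ and /ɡ/) is in the target of rule 3 but the environment (in an unstressed syllable) is not met → [a].
/ɡ/ — not in any rule's target class → [ɡ].
/a/ — between /ɡ/ and /p/, in an unstressed syllable — surfaces as [ə] (rule 3).
/p/ (between /a/ and /o/) is unaffected → [p].
/o/ — between /p/ and /t/, in an unstressed syllable — surfaces as [ə] (rule 3).
/t/ (between /o/ and /ɡ/): rule 1 targets it, but not word-finally → unchanged [t].
/ɡ/ stays [ɡ].
/i/ meets the environment for rule 3 (in an unstressed syllable) → [ə].
/d/ (between /i/ and /n/): no rule targets it → [d].
/n/ (between /d/ and /a/) fails the environment for rule 2, so it stays [n].
/a/ (word-final): in an unstressed syllable, so rule 3 applies → [ə].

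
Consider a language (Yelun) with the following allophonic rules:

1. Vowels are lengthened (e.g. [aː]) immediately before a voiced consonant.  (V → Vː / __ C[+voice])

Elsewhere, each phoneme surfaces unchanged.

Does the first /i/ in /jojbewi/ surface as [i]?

/i/ (word-final) is in the target of rule 1 but the environment (before a voiced consonant) is not met → [i].
The actual realization is [i], which matches [i].

Yes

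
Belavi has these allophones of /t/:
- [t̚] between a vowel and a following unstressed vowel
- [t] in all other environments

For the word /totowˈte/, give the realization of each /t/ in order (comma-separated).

[t], [t̚], [t]

Occurrence 1 (position 1): no conditioning environment matches → elsewhere allophone [t].
Occurrence 2 (position 3): between a vowel and a following unstressed vowel → [t̚].
Occurrence 3 (position 6): no conditioning environment matches → elsewhere allophone [t].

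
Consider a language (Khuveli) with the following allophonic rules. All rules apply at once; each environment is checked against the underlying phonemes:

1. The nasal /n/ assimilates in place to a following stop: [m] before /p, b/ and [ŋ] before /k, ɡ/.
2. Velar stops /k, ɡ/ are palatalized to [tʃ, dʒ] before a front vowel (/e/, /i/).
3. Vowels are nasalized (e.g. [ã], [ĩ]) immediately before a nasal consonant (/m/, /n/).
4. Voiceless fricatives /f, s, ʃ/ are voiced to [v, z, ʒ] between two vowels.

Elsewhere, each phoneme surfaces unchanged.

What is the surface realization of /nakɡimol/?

[nakdʒĩmol]

/n/ (word-initial) fails the environment for rule 1, so it stays [n].
/a/ (between /n/ and /k/) is in the target of rule 3 but the environment (before a nasal consonant) is not met → [a].
/k/ (between /a/ and /ɡ/) fails the environment for rule 2, so it stays [k].
/ɡ/ — between /k/ and /i/, before a front vowel — surfaces as [dʒ] (rule 2).
/i/ — between /ɡ/ and /m/, before a nasal consonant — surfaces as [ĩ] (rule 3).
/m/ — not in any rule's target class → [m].
/o/ — between /m/ and /l/; rule 3 does not apply here → [o].
/l/ (word-final) is unaffected → [l].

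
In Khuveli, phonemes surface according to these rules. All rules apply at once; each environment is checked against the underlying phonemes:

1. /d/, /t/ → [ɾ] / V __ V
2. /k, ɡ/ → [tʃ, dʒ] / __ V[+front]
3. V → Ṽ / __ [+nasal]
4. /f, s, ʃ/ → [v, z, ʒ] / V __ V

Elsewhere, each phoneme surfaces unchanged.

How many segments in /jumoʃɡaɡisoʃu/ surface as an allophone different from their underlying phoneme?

4

Segments that undergo a rule: /u/ → [ũ] (rule 3); /ɡ/ → [dʒ] (rule 2); /s/ → [z] (rule 4); /ʃ/ → [ʒ] (rule 4).
All other segments surface unchanged.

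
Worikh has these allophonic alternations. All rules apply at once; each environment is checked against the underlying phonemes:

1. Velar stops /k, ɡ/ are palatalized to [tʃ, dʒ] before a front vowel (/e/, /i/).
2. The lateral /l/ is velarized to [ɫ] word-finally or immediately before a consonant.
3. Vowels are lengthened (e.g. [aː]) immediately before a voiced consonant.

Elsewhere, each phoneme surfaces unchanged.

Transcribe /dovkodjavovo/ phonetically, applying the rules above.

/d/ (word-initial) is unaffected → [d].
/o/ (between /d/ and /v/): before a voiced consonant, so rule 3 applies → [oː].
/v/ (between /o/ and /k/) is unaffected → [v].
/k/ (between /v/ and /o/) is in the target of rule 1 but the environment (before a front vowel) is not met → [k].
/o/ — between /k/ and /d/, before a voiced consonant — surfaces as [oː] (rule 3).
/d/ (between /o/ and /j/) is unaffected → [d].
/j/ stays [j].
/a/ — between /j/ and /v/, before a voiced consonant — surfaces as [aː] (rule 3).
/v/ — not in any rule's target class → [v].
Rule 3 applies to /o/ (between /v/ and /v/: before a voiced consonant) → [oː].
/v/ (between /o/ and /o/): no rule targets it → [v].
/o/ (word-final) fails the environment for rule 3, so it stays [o].

[doːvkoːdjaːvoːvo]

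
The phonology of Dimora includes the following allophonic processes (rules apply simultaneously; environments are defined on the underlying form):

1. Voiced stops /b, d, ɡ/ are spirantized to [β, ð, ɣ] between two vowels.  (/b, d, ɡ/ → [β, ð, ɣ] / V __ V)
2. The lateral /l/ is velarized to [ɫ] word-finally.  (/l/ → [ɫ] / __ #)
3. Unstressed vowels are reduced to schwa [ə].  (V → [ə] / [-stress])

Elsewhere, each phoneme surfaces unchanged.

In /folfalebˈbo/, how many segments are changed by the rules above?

3

Segments that undergo a rule: /o/ → [ə] (rule 3); /a/ → [ə] (rule 3); /e/ → [ə] (rule 3).
All other segments surface unchanged.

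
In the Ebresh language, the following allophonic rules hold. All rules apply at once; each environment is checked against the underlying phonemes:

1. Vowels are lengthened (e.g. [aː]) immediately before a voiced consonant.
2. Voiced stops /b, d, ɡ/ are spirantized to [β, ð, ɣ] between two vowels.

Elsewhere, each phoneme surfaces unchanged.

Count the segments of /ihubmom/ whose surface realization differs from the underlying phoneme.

Segments that undergo a rule: /u/ → [uː] (rule 1); /o/ → [oː] (rule 1).
All other segments surface unchanged.

2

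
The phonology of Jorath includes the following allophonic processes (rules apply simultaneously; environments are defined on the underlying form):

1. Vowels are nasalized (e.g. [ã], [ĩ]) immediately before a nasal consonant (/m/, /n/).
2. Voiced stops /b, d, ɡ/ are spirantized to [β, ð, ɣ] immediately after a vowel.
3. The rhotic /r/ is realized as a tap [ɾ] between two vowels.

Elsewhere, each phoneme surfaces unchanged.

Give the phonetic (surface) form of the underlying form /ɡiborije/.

[ɡiβoɾije]

/ɡ/ (word-initial) is in the target of rule 2 but the environment (immediately after a vowel) is not met → [ɡ].
/i/ (between /ɡ/ and /b/) fails the environment for rule 1, so it stays [i].
/b/ (between /i/ and /o/) occurs immediately after a vowel → [β] by rule 2.
/o/ (between /b/ and /r/) is in the target of rule 1 but the environment (before a nasal consonant) is not met → [o].
/r/ (between /o/ and /i/): between two vowels, so rule 3 applies → [ɾ].
/i/ (between /r/ and /j/): rule 1 targets it, but not before a nasal consonant → unchanged [i].
/e/ (word-final): rule 1 targets it, but not before a nasal consonant → unchanged [e].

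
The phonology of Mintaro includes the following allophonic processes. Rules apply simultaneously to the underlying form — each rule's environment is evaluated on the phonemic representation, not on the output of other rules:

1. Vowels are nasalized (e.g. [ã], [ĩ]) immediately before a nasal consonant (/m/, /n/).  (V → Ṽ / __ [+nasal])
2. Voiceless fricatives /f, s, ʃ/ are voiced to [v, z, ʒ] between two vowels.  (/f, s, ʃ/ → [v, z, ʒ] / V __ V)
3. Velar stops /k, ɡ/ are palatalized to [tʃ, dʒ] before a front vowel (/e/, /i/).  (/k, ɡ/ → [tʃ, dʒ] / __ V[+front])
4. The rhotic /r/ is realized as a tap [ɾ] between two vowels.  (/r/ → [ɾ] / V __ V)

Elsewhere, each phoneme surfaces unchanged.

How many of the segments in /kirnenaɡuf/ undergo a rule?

Segments that undergo a rule: /k/ → [tʃ] (rule 3); /e/ → [ẽ] (rule 1).
All other segments surface unchanged.

2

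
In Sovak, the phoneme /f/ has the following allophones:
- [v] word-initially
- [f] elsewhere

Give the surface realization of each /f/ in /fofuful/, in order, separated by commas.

Occurrence 1 (position 1): word-initially → [v].
Occurrence 2 (position 3): no conditioning environment matches → elsewhere allophone [f].
Occurrence 3 (position 5): no conditioning environment matches → elsewhere allophone [f].

[v], [f], [f]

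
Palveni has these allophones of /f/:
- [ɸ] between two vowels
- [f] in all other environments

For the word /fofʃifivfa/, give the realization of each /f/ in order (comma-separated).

Occurrence 1 (position 1): no conditioning environment matches → elsewhere allophone [f].
Occurrence 2 (position 3): no conditioning environment matches → elsewhere allophone [f].
Occurrence 3 (position 6): between two vowels → [ɸ].
Occurrence 4 (position 9): no conditioning environment matches → elsewhere allophone [f].

[f], [f], [ɸ], [f]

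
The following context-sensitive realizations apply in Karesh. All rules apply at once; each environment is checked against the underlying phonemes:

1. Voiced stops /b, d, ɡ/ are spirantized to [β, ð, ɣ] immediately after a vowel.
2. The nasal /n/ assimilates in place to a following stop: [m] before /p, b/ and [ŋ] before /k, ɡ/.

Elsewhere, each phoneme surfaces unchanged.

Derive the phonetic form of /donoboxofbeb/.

/d/ — word-initial; rule 1 does not apply here → [d].
/o/ stays [o].
/n/ (between /o/ and /o/) is in the target of rule 2 but the environment (before a labial or velar stop) is not met → [n].
/o/ — not in any rule's target class → [o].
/b/ (between /o/ and /o/) occurs immediately after a vowel → [β] by rule 1.
/o/ — not in any rule's target class → [o].
/x/ (between /o/ and /o/): no rule targets it → [x].
/o/ stays [o].
/f/ (between /o/ and /b/): no rule targets it → [f].
/b/ (between /f/ and /e/): rule 1 targets it, but not immediately after a vowel → unchanged [b].
/e/ stays [e].
Rule 1 applies to /b/ (word-final: immediately after a vowel) → [β].

[donoβoxofbeβ]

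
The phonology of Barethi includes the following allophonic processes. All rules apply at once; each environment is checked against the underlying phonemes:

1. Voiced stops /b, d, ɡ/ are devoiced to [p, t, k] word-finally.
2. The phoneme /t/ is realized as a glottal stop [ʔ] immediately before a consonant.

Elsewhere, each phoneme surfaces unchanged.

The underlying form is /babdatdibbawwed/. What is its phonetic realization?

[babdaʔdibbawwet]

/b/ (word-initial) fails the environment for rule 1, so it stays [b].
/a/ (between /b/ and /b/): no rule targets it → [a].
/b/ — between /a/ and /d/; rule 1 does not apply here → [b].
/d/ (between /b/ and /a/) is in the target of rule 1 but the environment (word-finally) is not met → [d].
/a/ (between /d/ and /t/): no rule targets it → [a].
/t/ (between /a/ and /d/): immediately before a consonant, so rule 2 applies → [ʔ].
/d/ (between /t/ and /i/): rule 1 targets it, but not word-finally → unchanged [d].
/i/ (between /d/ and /b/) is unaffected → [i].
/b/ (between /i/ and /b/) is in the target of rule 1 but the environment (word-finally) is not met → [b].
/b/ (between /b/ and /a/): rule 1 targets it, but not word-finally → unchanged [b].
/a/ — not in any rule's target class → [a].
/w/ — not in any rule's target class → [w].
/w/ (between /w/ and /e/) is unaffected → [w].
/e/ (between /w/ and /d/) is unaffected → [e].
/d/ meets the environment for rule 1 (word-finally) → [t].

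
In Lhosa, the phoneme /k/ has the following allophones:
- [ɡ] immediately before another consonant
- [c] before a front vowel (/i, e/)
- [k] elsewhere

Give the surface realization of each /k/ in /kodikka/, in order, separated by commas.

Occurrence 1 (position 1): no conditioning environment matches → elsewhere allophone [k].
Occurrence 2 (position 5): immediately before another consonant → [ɡ].
Occurrence 3 (position 6): no conditioning environment matches → elsewhere allophone [k].

[k], [ɡ], [k]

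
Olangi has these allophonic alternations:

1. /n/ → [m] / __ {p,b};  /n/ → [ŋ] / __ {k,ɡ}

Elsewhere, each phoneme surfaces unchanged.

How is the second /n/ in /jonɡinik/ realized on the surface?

/n/ (between /i/ and /i/) is in the target of rule 1 but the environment (before a labial or velar stop) is not met → [n].

[n]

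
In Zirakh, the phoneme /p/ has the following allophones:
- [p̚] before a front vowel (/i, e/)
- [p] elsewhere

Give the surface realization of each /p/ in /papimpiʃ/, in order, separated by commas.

[p], [p̚], [p̚]

Occurrence 1 (position 1): no conditioning environment matches → elsewhere allophone [p].
Occurrence 2 (position 3): before a front vowel (/i, e/) → [p̚].
Occurrence 3 (position 6): before a front vowel (/i, e/) → [p̚].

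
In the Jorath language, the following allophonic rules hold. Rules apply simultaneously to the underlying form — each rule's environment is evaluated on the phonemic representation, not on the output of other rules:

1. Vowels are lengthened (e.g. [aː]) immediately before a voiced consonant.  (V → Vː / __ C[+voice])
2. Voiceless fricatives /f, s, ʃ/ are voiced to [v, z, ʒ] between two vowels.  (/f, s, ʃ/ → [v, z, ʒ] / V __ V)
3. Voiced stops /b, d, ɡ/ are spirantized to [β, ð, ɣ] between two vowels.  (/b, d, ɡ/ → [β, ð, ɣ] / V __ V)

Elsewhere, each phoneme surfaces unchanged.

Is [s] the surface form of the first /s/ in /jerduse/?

No

/s/ — between /u/ and /e/, between two vowels — surfaces as [z] (rule 2).
The actual realization is [z], not [s].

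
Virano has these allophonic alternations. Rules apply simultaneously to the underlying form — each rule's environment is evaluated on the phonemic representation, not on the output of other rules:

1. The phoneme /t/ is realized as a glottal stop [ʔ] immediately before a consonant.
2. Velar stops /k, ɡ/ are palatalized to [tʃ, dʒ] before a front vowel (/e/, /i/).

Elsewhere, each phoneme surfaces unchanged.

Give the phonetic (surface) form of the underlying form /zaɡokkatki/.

[zaɡokkaʔtʃi]

/ɡ/ (between /a/ and /o/): rule 2 targets it, but not before a front vowel → unchanged [ɡ].
/k/ — between /o/ and /k/; rule 2 does not apply here → [k].
/k/ (between /k/ and /a/) fails the environment for rule 2, so it stays [k].
/t/ meets the environment for rule 1 (immediately before a consonant) → [ʔ].
/k/ (between /t/ and /i/): before a front vowel, so rule 2 applies → [tʃ].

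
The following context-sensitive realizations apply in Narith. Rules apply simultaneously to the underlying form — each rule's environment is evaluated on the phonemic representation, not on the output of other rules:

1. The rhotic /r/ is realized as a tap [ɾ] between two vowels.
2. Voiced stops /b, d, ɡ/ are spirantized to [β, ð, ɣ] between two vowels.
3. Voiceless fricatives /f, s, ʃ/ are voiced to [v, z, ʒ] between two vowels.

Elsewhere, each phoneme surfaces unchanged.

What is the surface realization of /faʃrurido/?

[faʃruɾiðo]

/f/ (word-initial): rule 3 targets it, but not between two vowels → unchanged [f].
/a/ — not in any rule's target class → [a].
/ʃ/ (between /a/ and /r/) is in the target of rule 3 but the environment (between two vowels) is not met → [ʃ].
/r/ (between /ʃ/ and /u/) fails the environment for rule 1, so it stays [r].
/u/ stays [u].
/r/ — between /u/ and /i/, between two vowels — surfaces as [ɾ] (rule 1).
/i/ (between /r/ and /d/): no rule targets it → [i].
/d/ — between /i/ and /o/, between two vowels — surfaces as [ð] (rule 2).
/o/ (word-final): no rule targets it → [o].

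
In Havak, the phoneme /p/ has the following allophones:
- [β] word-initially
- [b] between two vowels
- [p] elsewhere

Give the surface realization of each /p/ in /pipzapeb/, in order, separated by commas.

Occurrence 1 (position 1): word-initially → [β].
Occurrence 2 (position 3): no conditioning environment matches → elsewhere allophone [p].
Occurrence 3 (position 6): between two vowels → [b].

[β], [p], [b]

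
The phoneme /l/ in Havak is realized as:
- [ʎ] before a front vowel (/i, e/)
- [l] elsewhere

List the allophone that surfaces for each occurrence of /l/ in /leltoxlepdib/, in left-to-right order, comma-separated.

Occurrence 1 (position 1): before a front vowel (/i, e/) → [ʎ].
Occurrence 2 (position 3): no conditioning environment matches → elsewhere allophone [l].
Occurrence 3 (position 7): before a front vowel (/i, e/) → [ʎ].

[ʎ], [l], [ʎ]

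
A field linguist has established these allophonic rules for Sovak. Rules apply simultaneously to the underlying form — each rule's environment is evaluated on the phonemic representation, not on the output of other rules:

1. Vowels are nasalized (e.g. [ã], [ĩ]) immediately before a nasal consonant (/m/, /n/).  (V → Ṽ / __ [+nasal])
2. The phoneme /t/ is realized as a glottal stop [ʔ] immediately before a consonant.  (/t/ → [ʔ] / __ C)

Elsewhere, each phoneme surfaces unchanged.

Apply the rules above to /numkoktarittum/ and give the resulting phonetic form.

[nũmkoktariʔtũm]

/n/ (word-initial): no rule targets it → [n].
Rule 1 applies to /u/ (between /n/ and /m/: before a nasal consonant) → [ũ].
/m/ stays [m].
/k/ (between /m/ and /o/) is unaffected → [k].
/o/ (between /k/ and /k/): rule 1 targets it, but not before a nasal consonant → unchanged [o].
/k/ stays [k].
/t/ (between /k/ and /a/): rule 2 targets it, but not immediately before a consonant → unchanged [t].
/a/ — between /t/ and /r/; rule 1 does not apply here → [a].
/r/ — not in any rule's target class → [r].
/i/ — between /r/ and /t/; rule 1 does not apply here → [i].
/t/ meets the environment for rule 2 (immediately before a consonant) → [ʔ].
/t/ (between /t/ and /u/) is in the target of rule 2 but the environment (immediately before a consonant) is not met → [t].
/u/ meets the environment for rule 1 (before a nasal consonant) → [ũ].
/m/ stays [m].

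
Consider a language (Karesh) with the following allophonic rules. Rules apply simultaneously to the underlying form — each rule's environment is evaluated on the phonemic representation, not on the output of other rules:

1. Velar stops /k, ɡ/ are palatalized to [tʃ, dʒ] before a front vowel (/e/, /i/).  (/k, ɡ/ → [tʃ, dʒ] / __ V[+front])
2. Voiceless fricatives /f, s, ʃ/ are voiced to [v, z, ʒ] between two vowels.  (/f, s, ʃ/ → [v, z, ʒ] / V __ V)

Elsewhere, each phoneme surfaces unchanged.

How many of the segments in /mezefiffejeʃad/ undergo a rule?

Segments that undergo a rule: /f/ → [v] (rule 2); /ʃ/ → [ʒ] (rule 2).
All other segments surface unchanged.

2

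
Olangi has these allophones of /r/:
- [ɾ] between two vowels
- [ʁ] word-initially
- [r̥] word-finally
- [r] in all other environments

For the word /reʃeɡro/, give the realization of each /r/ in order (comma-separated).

[ʁ], [r]

Occurrence 1 (position 1): word-initially → [ʁ].
Occurrence 2 (position 6): no conditioning environment matches → elsewhere allophone [r].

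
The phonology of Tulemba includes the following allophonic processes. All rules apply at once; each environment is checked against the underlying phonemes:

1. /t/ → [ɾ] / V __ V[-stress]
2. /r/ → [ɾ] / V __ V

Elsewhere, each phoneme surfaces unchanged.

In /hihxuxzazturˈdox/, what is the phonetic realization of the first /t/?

/t/ (between /z/ and /u/): rule 1 targets it, but not between a vowel and a following unstressed vowel → unchanged [t].

[t]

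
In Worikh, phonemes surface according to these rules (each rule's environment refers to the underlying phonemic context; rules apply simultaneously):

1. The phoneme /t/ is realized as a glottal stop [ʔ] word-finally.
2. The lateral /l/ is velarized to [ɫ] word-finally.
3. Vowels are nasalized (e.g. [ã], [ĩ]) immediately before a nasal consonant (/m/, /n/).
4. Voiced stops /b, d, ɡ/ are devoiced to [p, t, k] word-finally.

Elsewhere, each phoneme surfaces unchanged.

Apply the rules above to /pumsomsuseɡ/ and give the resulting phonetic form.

/u/ (between /p/ and /m/): before a nasal consonant, so rule 3 applies → [ũ].
/o/ meets the environment for rule 3 (before a nasal consonant) → [õ].
/u/ (between /s/ and /s/) is in the target of rule 3 but the environment (before a nasal consonant) is not met → [u].
/e/ (between /s/ and /ɡ/) fails the environment for rule 3, so it stays [e].
/ɡ/ (word-final): word-finally, so rule 4 applies → [k].

[pũmsõmsusek]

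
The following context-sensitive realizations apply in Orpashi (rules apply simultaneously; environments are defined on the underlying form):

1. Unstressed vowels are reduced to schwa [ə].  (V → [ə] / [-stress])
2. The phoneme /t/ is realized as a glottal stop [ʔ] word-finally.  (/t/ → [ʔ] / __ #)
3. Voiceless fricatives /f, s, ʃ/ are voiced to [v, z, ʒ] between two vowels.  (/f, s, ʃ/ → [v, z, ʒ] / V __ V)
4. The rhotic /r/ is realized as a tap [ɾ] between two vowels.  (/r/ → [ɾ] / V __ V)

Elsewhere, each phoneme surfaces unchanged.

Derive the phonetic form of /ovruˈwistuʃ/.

/o/ (word-initial): in an unstressed syllable, so rule 1 applies → [ə].
/v/ stays [v].
/r/ (between /v/ and /u/) is in the target of rule 4 but the environment (between two vowels) is not met → [r].
/u/ meets the environment for rule 1 (in an unstressed syllable) → [ə].
/w/ (between /u/ and /i/): no rule targets it → [w].
/i/ (between /w/ and /s/) fails the environment for rule 1, so it stays [i].
/s/ — between /i/ and /t/; rule 3 does not apply here → [s].
/t/ — between /s/ and /u/; rule 2 does not apply here → [t].
/u/ (between /t/ and /ʃ/) occurs in an unstressed syllable → [ə] by rule 1.
/ʃ/ (word-final) fails the environment for rule 3, so it stays [ʃ].

[əvrəˈwistəʃ]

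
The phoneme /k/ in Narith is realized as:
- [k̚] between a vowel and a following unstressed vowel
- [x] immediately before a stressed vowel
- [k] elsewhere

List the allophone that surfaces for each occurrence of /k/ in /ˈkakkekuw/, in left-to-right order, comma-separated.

[x], [k], [k], [k̚]

Occurrence 1 (position 1): immediately before a stressed vowel → [x].
Occurrence 2 (position 3): no conditioning environment matches → elsewhere allophone [k].
Occurrence 3 (position 4): no conditioning environment matches → elsewhere allophone [k].
Occurrence 4 (position 6): between a vowel and a following unstressed vowel → [k̚].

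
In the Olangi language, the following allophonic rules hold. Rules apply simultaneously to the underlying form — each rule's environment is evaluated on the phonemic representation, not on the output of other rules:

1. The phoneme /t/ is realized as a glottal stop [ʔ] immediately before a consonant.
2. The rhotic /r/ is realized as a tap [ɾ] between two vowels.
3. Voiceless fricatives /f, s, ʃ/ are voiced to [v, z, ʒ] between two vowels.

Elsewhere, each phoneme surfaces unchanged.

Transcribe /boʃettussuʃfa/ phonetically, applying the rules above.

[boʒeʔtussuʃfa]

/b/ stays [b].
/o/ — not in any rule's target class → [o].
/ʃ/ (between /o/ and /e/) occurs between two vowels → [ʒ] by rule 3.
/e/ (between /ʃ/ and /t/) is unaffected → [e].
/t/ (between /e/ and /t/): immediately before a consonant, so rule 1 applies → [ʔ].
/t/ (between /t/ and /u/) is in the target of rule 1 but the environment (immediately before a consonant) is not met → [t].
/u/ (between /t/ and /s/): no rule targets it → [u].
/s/ (between /u/ and /s/) fails the environment for rule 3, so it stays [s].
/s/ (between /s/ and /u/) fails the environment for rule 3, so it stays [s].
/u/ — not in any rule's target class → [u].
/ʃ/ (between /u/ and /f/) fails the environment for rule 3, so it stays [ʃ].
/f/ (between /ʃ/ and /a/) is in the target of rule 3 but the environment (between two vowels) is not met → [f].
/a/ (word-final) is unaffected → [a].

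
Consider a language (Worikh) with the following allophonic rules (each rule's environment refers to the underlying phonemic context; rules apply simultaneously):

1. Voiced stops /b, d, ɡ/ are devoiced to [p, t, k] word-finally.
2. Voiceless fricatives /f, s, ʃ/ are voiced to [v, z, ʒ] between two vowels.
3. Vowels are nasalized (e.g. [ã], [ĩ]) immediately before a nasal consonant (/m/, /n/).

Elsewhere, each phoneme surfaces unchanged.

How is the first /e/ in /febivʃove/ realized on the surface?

/e/ — between /f/ and /b/; rule 3 does not apply here → [e].

[e]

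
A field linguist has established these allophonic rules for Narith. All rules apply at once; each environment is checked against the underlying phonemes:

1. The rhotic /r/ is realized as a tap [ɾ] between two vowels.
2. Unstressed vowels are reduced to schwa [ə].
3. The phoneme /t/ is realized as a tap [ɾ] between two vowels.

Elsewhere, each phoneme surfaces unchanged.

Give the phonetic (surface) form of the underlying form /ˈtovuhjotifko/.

[ˈtovəhjəɾəfkə]

/t/ (word-initial): rule 3 targets it, but not between two vowels → unchanged [t].
/o/ (between /t/ and /v/): rule 2 targets it, but not in an unstressed syllable → unchanged [o].
/v/ (between /o/ and /u/): no rule targets it → [v].
/u/ meets the environment for rule 2 (in an unstressed syllable) → [ə].
/h/ (between /u/ and /j/) is unaffected → [h].
/j/ (between /h/ and /o/): no rule targets it → [j].
/o/ meets the environment for rule 2 (in an unstressed syllable) → [ə].
/t/ meets the environment for rule 3 (between two vowels) → [ɾ].
/i/ meets the environment for rule 2 (in an unstressed syllable) → [ə].
/f/ (between /i/ and /k/): no rule targets it → [f].
/k/ stays [k].
Rule 2 applies to /o/ (word-final: in an unstressed syllable) → [ə].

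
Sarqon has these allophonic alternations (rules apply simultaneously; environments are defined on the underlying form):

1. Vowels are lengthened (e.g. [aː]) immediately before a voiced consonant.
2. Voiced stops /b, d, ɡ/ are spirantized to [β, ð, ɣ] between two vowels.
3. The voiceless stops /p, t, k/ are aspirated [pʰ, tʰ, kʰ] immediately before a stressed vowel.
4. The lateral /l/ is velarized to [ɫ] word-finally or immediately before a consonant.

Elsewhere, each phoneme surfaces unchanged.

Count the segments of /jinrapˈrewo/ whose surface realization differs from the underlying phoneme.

Segments that undergo a rule: /i/ → [iː] (rule 1); /e/ → [eː] (rule 1).
All other segments surface unchanged.

2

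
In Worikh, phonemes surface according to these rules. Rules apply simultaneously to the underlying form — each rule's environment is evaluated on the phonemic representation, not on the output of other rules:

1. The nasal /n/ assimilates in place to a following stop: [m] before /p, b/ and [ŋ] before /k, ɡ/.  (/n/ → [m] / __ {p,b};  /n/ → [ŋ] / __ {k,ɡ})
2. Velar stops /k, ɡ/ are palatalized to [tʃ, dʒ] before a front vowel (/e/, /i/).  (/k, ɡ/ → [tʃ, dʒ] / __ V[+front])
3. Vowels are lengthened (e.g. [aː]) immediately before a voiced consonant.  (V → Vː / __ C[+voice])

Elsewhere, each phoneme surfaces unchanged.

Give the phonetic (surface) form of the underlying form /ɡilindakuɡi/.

[dʒiːliːndakuːdʒi]

/ɡ/ meets the environment for rule 2 (before a front vowel) → [dʒ].
/i/ meets the environment for rule 3 (before a voiced consonant) → [iː].
/l/ stays [l].
/i/ (between /l/ and /n/) occurs before a voiced consonant → [iː] by rule 3.
/n/ (between /i/ and /d/) fails the environment for rule 1, so it stays [n].
/d/ (between /n/ and /a/) is unaffected → [d].
/a/ (between /d/ and /k/): rule 3 targets it, but not before a voiced consonant → unchanged [a].
/k/ (between /a/ and /u/): rule 2 targets it, but not before a front vowel → unchanged [k].
/u/ — between /k/ and /ɡ/, before a voiced consonant — surfaces as [uː] (rule 3).
/ɡ/ (between /u/ and /i/) occurs before a front vowel → [dʒ] by rule 2.
/i/ — word-final; rule 3 does not apply here → [i].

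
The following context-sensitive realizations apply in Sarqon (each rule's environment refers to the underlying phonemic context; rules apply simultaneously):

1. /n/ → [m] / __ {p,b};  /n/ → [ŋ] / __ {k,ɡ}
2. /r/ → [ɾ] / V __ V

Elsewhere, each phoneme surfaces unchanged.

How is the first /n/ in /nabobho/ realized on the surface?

[n]

/n/ (word-initial) is in the target of rule 1 but the environment (before a labial or velar stop) is not met → [n].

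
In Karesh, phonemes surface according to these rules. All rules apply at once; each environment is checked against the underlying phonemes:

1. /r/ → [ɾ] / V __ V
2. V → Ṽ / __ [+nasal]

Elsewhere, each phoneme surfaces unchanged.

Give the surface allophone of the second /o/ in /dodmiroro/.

/o/ (between /r/ and /r/) fails the environment for rule 2, so it stays [o].

[o]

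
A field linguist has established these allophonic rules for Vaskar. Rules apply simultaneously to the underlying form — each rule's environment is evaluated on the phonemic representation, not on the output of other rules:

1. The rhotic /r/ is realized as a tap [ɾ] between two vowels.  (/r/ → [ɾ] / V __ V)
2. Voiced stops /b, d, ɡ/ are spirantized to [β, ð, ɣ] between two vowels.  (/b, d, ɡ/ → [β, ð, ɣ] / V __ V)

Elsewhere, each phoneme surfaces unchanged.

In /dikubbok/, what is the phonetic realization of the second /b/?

[b]

/b/ (between /b/ and /o/) fails the environment for rule 2, so it stays [b].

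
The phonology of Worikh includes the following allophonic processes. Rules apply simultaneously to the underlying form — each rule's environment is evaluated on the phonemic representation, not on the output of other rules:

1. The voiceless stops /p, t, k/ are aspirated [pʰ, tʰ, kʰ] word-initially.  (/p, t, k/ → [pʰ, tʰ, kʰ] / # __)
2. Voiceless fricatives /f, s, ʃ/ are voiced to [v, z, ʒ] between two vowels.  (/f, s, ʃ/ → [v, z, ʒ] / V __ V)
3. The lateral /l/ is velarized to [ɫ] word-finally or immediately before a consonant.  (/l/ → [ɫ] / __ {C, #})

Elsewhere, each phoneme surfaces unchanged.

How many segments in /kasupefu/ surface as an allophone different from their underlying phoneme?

Segments that undergo a rule: /k/ → [kʰ] (rule 1); /s/ → [z] (rule 2); /f/ → [v] (rule 2).
All other segments surface unchanged.

3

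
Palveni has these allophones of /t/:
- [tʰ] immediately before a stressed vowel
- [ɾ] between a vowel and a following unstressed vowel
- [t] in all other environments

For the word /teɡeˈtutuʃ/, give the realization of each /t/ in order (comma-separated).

Occurrence 1 (position 1): no conditioning environment matches → elsewhere allophone [t].
Occurrence 2 (position 5): immediately before a stressed vowel → [tʰ].
Occurrence 3 (position 7): between a vowel and an unstressed vowel → [ɾ].

[t], [tʰ], [ɾ]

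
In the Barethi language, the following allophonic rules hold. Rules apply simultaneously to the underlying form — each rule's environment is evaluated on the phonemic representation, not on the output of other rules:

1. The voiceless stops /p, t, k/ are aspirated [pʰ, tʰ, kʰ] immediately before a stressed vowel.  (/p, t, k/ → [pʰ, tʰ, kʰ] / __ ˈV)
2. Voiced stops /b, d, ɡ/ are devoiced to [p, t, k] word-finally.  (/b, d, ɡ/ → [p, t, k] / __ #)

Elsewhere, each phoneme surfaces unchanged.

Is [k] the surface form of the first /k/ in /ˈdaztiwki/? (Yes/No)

/k/ (between /w/ and /i/): rule 1 targets it, but not immediately before a stressed vowel → unchanged [k].
The actual realization is [k], which matches [k].

Yes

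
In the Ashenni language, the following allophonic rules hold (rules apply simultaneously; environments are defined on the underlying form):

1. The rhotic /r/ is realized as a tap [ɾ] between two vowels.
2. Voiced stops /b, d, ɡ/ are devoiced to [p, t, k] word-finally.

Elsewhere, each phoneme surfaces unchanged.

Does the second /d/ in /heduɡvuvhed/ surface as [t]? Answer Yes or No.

/d/ — word-final, word-finally — surfaces as [t] (rule 2).
The actual realization is [t], which matches [t].

Yes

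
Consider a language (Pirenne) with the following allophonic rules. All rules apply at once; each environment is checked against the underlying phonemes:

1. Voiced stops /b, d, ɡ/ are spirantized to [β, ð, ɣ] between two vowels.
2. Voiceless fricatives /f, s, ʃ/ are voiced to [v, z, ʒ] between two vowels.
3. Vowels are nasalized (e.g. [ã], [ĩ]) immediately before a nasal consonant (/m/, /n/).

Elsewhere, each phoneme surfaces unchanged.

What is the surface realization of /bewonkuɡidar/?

/b/ (word-initial): rule 1 targets it, but not between two vowels → unchanged [b].
/e/ (between /b/ and /w/) is in the target of rule 3 but the environment (before a nasal consonant) is not met → [e].
/o/ meets the environment for rule 3 (before a nasal consonant) → [õ].
/u/ — between /k/ and /ɡ/; rule 3 does not apply here → [u].
/ɡ/ meets the environment for rule 1 (between two vowels) → [ɣ].
/i/ (between /ɡ/ and /d/): rule 3 targets it, but not before a nasal consonant → unchanged [i].
/d/ (between /i/ and /a/) occurs between two vowels → [ð] by rule 1.
/a/ (between /d/ and /r/) fails the environment for rule 3, so it stays [a].

[bewõnkuɣiðar]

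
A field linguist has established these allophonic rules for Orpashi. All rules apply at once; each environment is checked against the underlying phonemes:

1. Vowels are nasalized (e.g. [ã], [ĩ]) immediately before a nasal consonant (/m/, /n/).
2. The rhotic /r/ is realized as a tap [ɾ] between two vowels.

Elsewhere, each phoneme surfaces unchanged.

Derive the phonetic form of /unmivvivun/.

[ũnmivvivũn]

/u/ — word-initial, before a nasal consonant — surfaces as [ũ] (rule 1).
/n/ — not in any rule's target class → [n].
/m/ stays [m].
/i/ (between /m/ and /v/) fails the environment for rule 1, so it stays [i].
/v/ (between /i/ and /v/) is unaffected → [v].
/v/ (between /v/ and /i/): no rule targets it → [v].
/i/ (between /v/ and /v/): rule 1 targets it, but not before a nasal consonant → unchanged [i].
/v/ (between /i/ and /u/): no rule targets it → [v].
/u/ — between /v/ and /n/, before a nasal consonant — surfaces as [ũ] (rule 1).
/n/ (word-final): no rule targets it → [n].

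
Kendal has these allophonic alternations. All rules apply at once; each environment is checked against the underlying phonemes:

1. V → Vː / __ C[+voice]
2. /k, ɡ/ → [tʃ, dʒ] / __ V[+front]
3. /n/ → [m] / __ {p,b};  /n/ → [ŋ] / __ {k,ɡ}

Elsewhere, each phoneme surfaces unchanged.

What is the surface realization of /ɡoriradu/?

/ɡ/ (word-initial) is in the target of rule 2 but the environment (before a front vowel) is not met → [ɡ].
/o/ — between /ɡ/ and /r/, before a voiced consonant — surfaces as [oː] (rule 1).
/r/ — not in any rule's target class → [r].
/i/ (between /r/ and /r/) occurs before a voiced consonant → [iː] by rule 1.
/r/ (between /i/ and /a/) is unaffected → [r].
/a/ (between /r/ and /d/): before a voiced consonant, so rule 1 applies → [aː].
/d/ stays [d].
/u/ — word-final; rule 1 does not apply here → [u].

[ɡoːriːraːdu]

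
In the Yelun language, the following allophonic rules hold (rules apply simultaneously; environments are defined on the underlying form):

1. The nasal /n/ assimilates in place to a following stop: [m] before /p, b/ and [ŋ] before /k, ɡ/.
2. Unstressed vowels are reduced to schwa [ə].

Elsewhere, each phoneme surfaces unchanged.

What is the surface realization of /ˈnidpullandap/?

/n/ — word-initial; rule 1 does not apply here → [n].
/i/ (between /n/ and /d/) fails the environment for rule 2, so it stays [i].
/d/ stays [d].
/p/ (between /d/ and /u/): no rule targets it → [p].
/u/ meets the environment for rule 2 (in an unstressed syllable) → [ə].
/l/ — not in any rule's target class → [l].
/l/ — not in any rule's target class → [l].
Rule 2 applies to /a/ (between /l/ and /n/: in an unstressed syllable) → [ə].
/n/ (between /a/ and /d/): rule 1 targets it, but not before a labial or velar stop → unchanged [n].
/d/ (between /n/ and /a/): no rule targets it → [d].
/a/ (between /d/ and /p/) occurs in an unstressed syllable → [ə] by rule 2.
/p/ (word-final): no rule targets it → [p].

[ˈnidpəlləndəp]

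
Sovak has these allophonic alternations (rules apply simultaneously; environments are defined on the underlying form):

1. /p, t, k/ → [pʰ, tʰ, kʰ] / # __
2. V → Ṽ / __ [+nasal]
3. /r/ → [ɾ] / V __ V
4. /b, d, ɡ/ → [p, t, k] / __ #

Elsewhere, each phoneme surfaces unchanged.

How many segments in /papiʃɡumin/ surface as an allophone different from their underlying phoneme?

3

Segments that undergo a rule: /p/ → [pʰ] (rule 1); /u/ → [ũ] (rule 2); /i/ → [ĩ] (rule 2).
All other segments surface unchanged.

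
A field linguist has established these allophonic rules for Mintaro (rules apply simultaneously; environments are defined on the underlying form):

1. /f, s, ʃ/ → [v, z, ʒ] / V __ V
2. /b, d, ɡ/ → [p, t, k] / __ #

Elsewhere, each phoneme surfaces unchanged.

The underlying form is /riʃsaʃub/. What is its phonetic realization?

[riʃsaʒup]

/r/ (word-initial) is unaffected → [r].
/i/ (between /r/ and /ʃ/): no rule targets it → [i].
/ʃ/ — between /i/ and /s/; rule 1 does not apply here → [ʃ].
/s/ (between /ʃ/ and /a/) is in the target of rule 1 but the environment (between two vowels) is not met → [s].
/a/ — not in any rule's target class → [a].
Rule 1 applies to /ʃ/ (between /a/ and /u/: between two vowels) → [ʒ].
/u/ stays [u].
/b/ — word-final, word-finally — surfaces as [p] (rule 2).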